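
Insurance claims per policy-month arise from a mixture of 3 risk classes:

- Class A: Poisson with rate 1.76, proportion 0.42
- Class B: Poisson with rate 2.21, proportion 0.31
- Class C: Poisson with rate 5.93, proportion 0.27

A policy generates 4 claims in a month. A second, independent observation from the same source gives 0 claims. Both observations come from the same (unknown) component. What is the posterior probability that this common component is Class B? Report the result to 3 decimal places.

P(component k | x) = w_k·f_k(x) / marginal(x), where marginal(x) = Σ_j w_j·f_j(x).
Since both observations come from the same component, the likelihood for component k is f_k(x₁)·f_k(x₂).
  p_A = [0.068783] × [0.172045] = 0.0118338
  p_B = [0.109035] × [0.109701] = 0.0119612
  p_C = [0.136975] × [0.00265848] = 0.000364146
Unnormalised posteriors:
  w_A·p_A = 0.42 × 0.0118338 = 0.00497018
  w_B·p_B = 0.31 × 0.0119612 = 0.00370798
  w_C·p_C = 0.27 × 0.000364146 = 9.83193e-05
Evidence: 0.00497018 + 0.00370798 + 9.83193e-05 = 0.00877648
So the posterior for Class B is 0.00370798 / 0.00877648 ≈ 0.422.

0.422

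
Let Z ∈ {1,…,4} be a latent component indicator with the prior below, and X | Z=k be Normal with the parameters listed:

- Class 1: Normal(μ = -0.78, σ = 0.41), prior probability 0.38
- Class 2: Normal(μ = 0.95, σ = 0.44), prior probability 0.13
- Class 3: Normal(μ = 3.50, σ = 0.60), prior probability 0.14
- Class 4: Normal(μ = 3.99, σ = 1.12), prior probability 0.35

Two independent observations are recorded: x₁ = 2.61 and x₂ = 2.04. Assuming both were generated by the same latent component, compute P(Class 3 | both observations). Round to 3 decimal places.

0.189

Apply Bayes' rule: the posterior for each component is proportional to its prior times its likelihood at x.
Since both observations come from the same component, the likelihood for component k is f_k(x₁)·f_k(x₂).
  f_1 = [(1/(0.41·√(2π)))·exp(−(2.61−-0.78)²/(2·0.41²)) = 0.973030·exp(-34.18233) = 1.38972e-15] × [5.19303e-11] = 7.21688e-26
  f_2 = [(1/(0.44·√(2π)))·exp(−(2.61−0.95)²/(2·0.44²)) = 0.906687·exp(-7.11674) = 0.000735696] × [0.0421552] = 3.10134e-05
  f_3 = [(1/(0.60·√(2π)))·exp(−(2.61−3.50)²/(2·0.60²)) = 0.664904·exp(-1.10014) = 0.221297] × [0.0344355] = 0.00762045
  f_4 = [(1/(1.12·√(2π)))·exp(−(2.61−3.99)²/(2·1.12²)) = 0.356198·exp(-0.75909) = 0.166734] × [0.0782433] = 0.0130458
Prior × likelihood for each component:
  w_1·f_1 = 0.38 × 7.21688e-26 = 2.74241e-26
  w_2·f_2 = 0.13 × 3.10134e-05 = 4.03174e-06
  w_3·f_3 = 0.14 × 0.00762045 = 0.00106686
  w_4·f_4 = 0.35 × 0.0130458 = 0.00456604
Sum: 2.74241e-26 + 4.03174e-06 + 0.00106686 + 0.00456604 = 0.00563693
Responsibility of Class 3: 0.00106686 / 0.00563693 ≈ 0.189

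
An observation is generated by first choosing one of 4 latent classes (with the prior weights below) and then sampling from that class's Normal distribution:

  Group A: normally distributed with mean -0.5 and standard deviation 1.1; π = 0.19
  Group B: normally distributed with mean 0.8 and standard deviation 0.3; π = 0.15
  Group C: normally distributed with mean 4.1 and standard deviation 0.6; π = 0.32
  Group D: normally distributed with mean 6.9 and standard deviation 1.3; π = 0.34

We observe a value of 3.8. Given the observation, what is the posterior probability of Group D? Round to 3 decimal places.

0.031

Apply Bayes' rule: the posterior for each component is proportional to its prior times its likelihood at x.
Evaluate each component's likelihood at the observed value:
  p_A = (1/(1.1·√(2π)))·exp(−(3.8−-0.5)²/(2·1.1²)) = 0.362675·exp(-7.64050) = 0.000174298
  p_B = (1/(0.3·√(2π)))·exp(−(3.8−0.8)²/(2·0.3²)) = 1.329808·exp(-50.00000) = 2.56487e-22
  p_C = (1/(0.6·√(2π)))·exp(−(3.8−4.1)²/(2·0.6²)) = 0.664904·exp(-0.12500) = 0.586776
  p_D = (1/(1.3·√(2π)))·exp(−(3.8−6.9)²/(2·1.3²)) = 0.306879·exp(-2.84320) = 0.0178724
Prior × likelihood for each component:
  π_A·p_A = 0.19 × 0.000174298 = 3.31166e-05
  π_B·p_B = 0.15 × 2.56487e-22 = 3.8473e-23
  π_C·p_C = 0.32 × 0.586776 = 0.187768
  π_D·p_D = 0.34 × 0.0178724 = 0.00607661
Sum: 3.31166e-05 + 3.8473e-23 + 0.187768 + 0.00607661 = 0.193878
So the posterior for Group D is 0.00607661 / 0.193878 ≈ 0.031.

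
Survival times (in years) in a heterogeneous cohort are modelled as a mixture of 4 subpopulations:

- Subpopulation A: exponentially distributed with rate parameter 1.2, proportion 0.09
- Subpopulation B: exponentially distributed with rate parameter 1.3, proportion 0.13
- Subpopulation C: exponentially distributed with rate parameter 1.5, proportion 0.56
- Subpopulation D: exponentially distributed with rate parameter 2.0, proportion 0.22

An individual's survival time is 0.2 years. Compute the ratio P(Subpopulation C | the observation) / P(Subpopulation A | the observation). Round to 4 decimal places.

7.3248

The posterior odds equal the prior odds times the likelihood ratio: (π_i/π_j)·(f_i(x)/f_j(x)).
Exponential densities:
  p_A = 0.943953
  p_B = 1.00237
  p_C = 1.11123
  p_D = 1.34064
Posterior odds = (π_C·p_C) / (π_A·p_A) = (0.56·1.11123) / (0.09·0.943953) = 0.622287 / 0.0849558 ≈ 7.3248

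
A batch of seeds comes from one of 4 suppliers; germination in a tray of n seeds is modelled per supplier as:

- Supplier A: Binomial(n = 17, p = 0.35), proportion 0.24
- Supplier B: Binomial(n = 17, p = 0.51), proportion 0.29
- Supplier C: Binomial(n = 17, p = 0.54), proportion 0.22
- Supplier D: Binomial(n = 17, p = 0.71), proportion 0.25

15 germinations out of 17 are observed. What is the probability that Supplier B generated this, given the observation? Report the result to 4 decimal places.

Apply Bayes' rule: the posterior for each component is proportional to its prior times its likelihood at x.
Binomial probabilities:
  f_A = C(17,15)·0.35^15·0.65^2 = 136·1.44884e-07·0.4225 = 8.32504e-06
  f_B = C(17,15)·0.51^15·0.49^2 = 136·4.10726e-05·0.2401 = 0.00134117
  f_C = C(17,15)·0.54^15·0.46^2 = 136·9.68069e-05·0.2116 = 0.00278587
  f_D = C(17,15)·0.71^15·0.29^2 = 136·0.00587321·0.0841 = 0.0671754
Prior × likelihood for each component:
  π_A·f_A = 0.24 × 8.32504e-06 = 1.99801e-06
  π_B·f_B = 0.29 × 0.00134117 = 0.000388939
  π_C·f_C = 0.22 × 0.00278587 = 0.000612892
  π_D·f_D = 0.25 × 0.0671754 = 0.0167938
Marginal: 1.99801e-06 + 0.000388939 + 0.000612892 + 0.0167938 = 0.0177977
Responsibility of Supplier B: 0.000388939 / 0.0177977 ≈ 0.0219

0.0219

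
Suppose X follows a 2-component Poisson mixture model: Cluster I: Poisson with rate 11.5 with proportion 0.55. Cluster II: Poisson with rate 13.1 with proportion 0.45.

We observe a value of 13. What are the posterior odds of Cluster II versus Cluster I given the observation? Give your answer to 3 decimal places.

The posterior odds equal the prior odds times the likelihood ratio: (π_i/π_j)·(f_i(x)/f_j(x)).
Evaluate each component's likelihood at the observed value:
  p_I = e^(−11.5)·11.5^13/13! = 0.100093
  p_II = e^(−13.1)·13.1^13/13! = 0.109898
Odds = (0.45/0.55) × (0.109898/0.100093) = 0.818182 × 1.09795 ≈ 0.898

0.898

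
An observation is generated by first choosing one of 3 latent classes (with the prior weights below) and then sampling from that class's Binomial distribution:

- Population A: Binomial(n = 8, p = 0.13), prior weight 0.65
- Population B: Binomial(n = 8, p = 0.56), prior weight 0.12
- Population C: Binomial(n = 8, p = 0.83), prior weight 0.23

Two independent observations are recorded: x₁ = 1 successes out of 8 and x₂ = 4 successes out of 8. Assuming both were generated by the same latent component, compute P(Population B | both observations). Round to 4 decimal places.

0.1317

P(component k | x) = π_k·f_k(x) / marginal(x), where marginal(x) = Σ_j π_j·f_j(x).
Since both observations come from the same component, the likelihood for component k is f_k(x₁)·f_k(x₂).
  p_A = [C(8,1)·0.13^1·0.87^7 = 8·0.13·0.377255 = 0.392345] × [0.0114538] = 0.00449383
  p_B = [C(8,1)·0.56^1·0.44^7 = 8·0.56·0.00319278 = 0.0143036] × [0.258024] = 0.00369069
  p_C = [C(8,1)·0.83^1·0.17^7 = 8·0.83·4.10339e-06 = 2.72465e-05] × [0.0277464] = 7.55991e-07
Multiply by the mixture weights:
  π_A·p_A = 0.65 × 0.00449383 = 0.00292099
  π_B·p_B = 0.12 × 0.00369069 = 0.000442883
  π_C·p_C = 0.23 × 7.55991e-07 = 1.73878e-07
Normaliser: 0.00292099 + 0.000442883 + 1.73878e-07 = 0.00336405
P(Population B | x₁, x₂) ≈ 0.1317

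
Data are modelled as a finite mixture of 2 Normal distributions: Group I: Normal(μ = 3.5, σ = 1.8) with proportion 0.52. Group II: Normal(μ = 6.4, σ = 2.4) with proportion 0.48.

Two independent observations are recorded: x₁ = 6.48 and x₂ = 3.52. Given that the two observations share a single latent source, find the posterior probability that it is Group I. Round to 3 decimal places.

0.501

Posterior ∝ prior × likelihood, so P(k | x) ∝ π_k f_k(x); normalise over all components.
Since both observations come from the same component, the likelihood for component k is f_k(x₁)·f_k(x₂).
  L_I = [0.0562946] × [0.221621] = 0.0124761
  L_II = [0.166134] × [0.0809109] = 0.013442
Multiply by the mixture weights:
  π_I·L_I = 0.52 × 0.0124761 = 0.00648755
  π_II·L_II = 0.48 × 0.013442 = 0.00645217
Marginal: 0.00648755 + 0.00645217 = 0.0129397
P(Group I | x₁, x₂) ≈ 0.501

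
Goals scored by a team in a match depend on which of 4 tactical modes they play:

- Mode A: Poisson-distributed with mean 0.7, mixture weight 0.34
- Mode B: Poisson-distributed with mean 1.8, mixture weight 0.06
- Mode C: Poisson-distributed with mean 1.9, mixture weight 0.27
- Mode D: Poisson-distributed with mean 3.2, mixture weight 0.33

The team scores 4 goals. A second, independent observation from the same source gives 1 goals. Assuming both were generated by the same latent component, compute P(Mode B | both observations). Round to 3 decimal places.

0.082

The responsibility of component k is π_k f_k(x) divided by Σ_j π_j f_j(x).
Since both observations come from the same component, the likelihood for component k is f_k(x₁)·f_k(x₂).
  L_A = [e^(−0.7)·0.7^4/4! = 0.00496792] × [0.34761] = 0.0017269
  L_B = [e^(−1.8)·1.8^4/4! = 0.0723017] × [0.297538] = 0.0215125
  L_C = [e^(−1.9)·1.9^4/4! = 0.0812164] × [0.28418] = 0.0230801
  L_D = [e^(−3.2)·3.2^4/4! = 0.178093] × [0.130439] = 0.0232303
Weight by the priors:
  π_A·L_A = 0.34 × 0.0017269 = 0.000587145
  π_B·L_B = 0.06 × 0.0215125 = 0.00129075
  π_C·L_C = 0.27 × 0.0230801 = 0.00623163
  π_D·L_D = 0.33 × 0.0232303 = 0.00766598
Sum: 0.000587145 + 0.00129075 + 0.00623163 + 0.00766598 = 0.0157755
P(Mode B | data) ≈ 0.082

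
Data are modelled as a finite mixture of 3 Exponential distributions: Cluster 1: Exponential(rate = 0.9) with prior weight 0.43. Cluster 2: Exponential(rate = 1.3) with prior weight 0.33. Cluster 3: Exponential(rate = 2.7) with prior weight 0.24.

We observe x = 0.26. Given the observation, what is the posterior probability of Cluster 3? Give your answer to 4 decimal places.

Apply Bayes' rule: the posterior for each component is proportional to its prior times its likelihood at x.
Exponential densities:
  L_1 = 0.9·e^(−0.9·0.26) = 0.9·e^(−0.2340) = 0.712226
  L_2 = 1.3·e^(−1.3·0.26) = 1.3·e^(−0.3380) = 0.927154
  L_3 = 2.7·e^(−2.7·0.26) = 2.7·e^(−0.7020) = 1.3381
Weight by the priors:
  w_1·L_1 = 0.43 × 0.712226 = 0.306257
  w_2·L_2 = 0.33 × 0.927154 = 0.305961
  w_3·L_3 = 0.24 × 1.3381 = 0.321144
Denominator: 0.306257 + 0.305961 + 0.321144 = 0.933362
P(Cluster 3 | data) ≈ 0.3441

0.3441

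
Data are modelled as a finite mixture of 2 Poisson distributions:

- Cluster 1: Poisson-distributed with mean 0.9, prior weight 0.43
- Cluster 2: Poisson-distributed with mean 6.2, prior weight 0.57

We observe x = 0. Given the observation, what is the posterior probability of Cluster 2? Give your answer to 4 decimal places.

0.0066

The responsibility of component k is P(Z=k) f_k(x) divided by Σ_j P(Z=j) f_j(x).
Evaluate each component's likelihood at the observed value:
  L_1 = 0.40657
  L_2 = 0.00202943
Weight by the priors:
  P(Z=1)·L_1 = 0.43 × 0.40657 = 0.174825
  P(Z=2)·L_2 = 0.57 × 0.00202943 = 0.00115678
Denominator: 0.174825 + 0.00115678 = 0.175982
P(Cluster 2 | data) = 0.00115678 / 0.175982 ≈ 0.0066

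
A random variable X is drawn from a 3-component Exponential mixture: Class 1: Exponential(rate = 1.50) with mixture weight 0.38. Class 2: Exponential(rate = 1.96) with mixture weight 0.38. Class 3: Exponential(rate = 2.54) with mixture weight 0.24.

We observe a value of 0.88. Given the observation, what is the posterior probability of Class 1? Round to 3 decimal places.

Posterior ∝ prior × likelihood, so P(k | x) ∝ w_k f_k(x); normalise over all components.
Exponential densities:
  L_1 = 0.400703
  L_2 = 0.349289
  L_3 = 0.271706
Multiply by the mixture weights:
  w_1·L_1 = 0.38 × 0.400703 = 0.152267
  w_2·L_2 = 0.38 × 0.349289 = 0.13273
  w_3·L_3 = 0.24 × 0.271706 = 0.0652094
Evidence: 0.152267 + 0.13273 + 0.0652094 = 0.350206
Responsibility of Class 1: 0.152267 / 0.350206 ≈ 0.435

0.435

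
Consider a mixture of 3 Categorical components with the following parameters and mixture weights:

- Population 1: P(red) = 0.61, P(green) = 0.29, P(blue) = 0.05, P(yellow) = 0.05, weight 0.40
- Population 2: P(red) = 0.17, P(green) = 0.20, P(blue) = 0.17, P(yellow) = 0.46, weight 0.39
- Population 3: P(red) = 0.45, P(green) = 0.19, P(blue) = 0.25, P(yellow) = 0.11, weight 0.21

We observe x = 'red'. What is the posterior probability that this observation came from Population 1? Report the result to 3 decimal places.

P(component k | x) = π_k·f_k(x) / marginal(x), where marginal(x) = Σ_j π_j·f_j(x).
Component likelihoods at x = 'red':
  p_1 = P(red | comp) = 0.61
  p_2 = P(red | comp) = 0.17
  p_3 = P(red | comp) = 0.45
Prior × likelihood for each component:
  π_1·p_1 = 0.40 × 0.61 = 0.244
  π_2·p_2 = 0.39 × 0.17 = 0.0663
  π_3·p_3 = 0.21 × 0.45 = 0.0945
Marginal: 0.244 + 0.0663 + 0.0945 = 0.4048
So the posterior for Population 1 is 0.244 / 0.4048 ≈ 0.603.

0.603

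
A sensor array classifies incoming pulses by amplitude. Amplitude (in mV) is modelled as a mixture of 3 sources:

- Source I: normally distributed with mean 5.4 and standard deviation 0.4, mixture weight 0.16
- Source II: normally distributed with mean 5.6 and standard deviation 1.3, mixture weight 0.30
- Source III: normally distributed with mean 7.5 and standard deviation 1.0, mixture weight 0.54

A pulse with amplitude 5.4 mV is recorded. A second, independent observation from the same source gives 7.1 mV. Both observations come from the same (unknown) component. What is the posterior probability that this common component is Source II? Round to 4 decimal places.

0.6208

Apply Bayes' rule: the posterior for each component is proportional to its prior times its likelihood at x.
Since both observations come from the same component, the likelihood for component k is f_k(x₁)·f_k(x₂).
  L_I = [(1/(0.4·√(2π)))·exp(−(5.4−5.4)²/(2·0.4²)) = 0.997356·exp(-0.00000) = 0.997356] × [0.000119297] = 0.000118981
  L_II = [(1/(1.3·√(2π)))·exp(−(5.4−5.6)²/(2·1.3²)) = 0.306879·exp(-0.01183) = 0.303268] × [0.157712] = 0.0478291
  L_III = [(1/(1.0·√(2π)))·exp(−(5.4−7.5)²/(2·1.0²)) = 0.398942·exp(-2.20500) = 0.0439836] × [0.36827] = 0.0161978
Weight by the priors:
  π_I·L_I = 0.16 × 0.000118981 = 1.9037e-05
  π_II·L_II = 0.30 × 0.0478291 = 0.0143487
  π_III·L_III = 0.54 × 0.0161978 = 0.00874684
Normaliser: 1.9037e-05 + 0.0143487 + 0.00874684 = 0.0231146
P(Source II | x) = 0.0143487 / 0.0231146 ≈ 0.6208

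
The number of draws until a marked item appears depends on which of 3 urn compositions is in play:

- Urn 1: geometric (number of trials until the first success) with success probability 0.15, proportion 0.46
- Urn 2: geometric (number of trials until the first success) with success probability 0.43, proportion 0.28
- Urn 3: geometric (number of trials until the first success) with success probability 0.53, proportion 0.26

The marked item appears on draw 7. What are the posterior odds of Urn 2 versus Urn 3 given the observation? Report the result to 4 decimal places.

Posterior odds = (P(Z=i) f_i(x)) / (P(Z=j) f_j(x)); the normalising sum cancels.
Geometric probabilities:
  L_1 = 0.15·(1−0.15)^6 = 0.15·0.37715 = 0.0565724
  L_2 = 0.43·(1−0.43)^6 = 0.43·0.0342964 = 0.0147475
  L_3 = 0.53·(1−0.53)^6 = 0.53·0.0107792 = 0.00571298
Odds = (0.28/0.26) × (0.0147475/0.00571298) = 1.07692 × 2.5814 ≈ 2.7800

2.7800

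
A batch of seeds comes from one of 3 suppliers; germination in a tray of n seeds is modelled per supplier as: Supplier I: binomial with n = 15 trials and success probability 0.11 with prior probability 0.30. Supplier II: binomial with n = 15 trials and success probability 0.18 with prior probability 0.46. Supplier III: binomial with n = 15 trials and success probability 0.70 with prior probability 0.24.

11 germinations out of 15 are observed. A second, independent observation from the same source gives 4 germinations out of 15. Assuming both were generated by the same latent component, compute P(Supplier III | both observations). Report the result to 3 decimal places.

Posterior ∝ prior × likelihood, so P(k | x) ∝ π_k f_k(x); normalise over all components.
Since both observations come from the same component, the likelihood for component k is f_k(x₁)·f_k(x₂).
  p_I = [2.4435e-08] × [0.0554617] = 1.35521e-09
  p_II = [3.9663e-06] × [0.161501] = 6.40561e-07
  p_III = [0.218623] × [0.000580575] = 0.000126927
Weight by the priors:
  π_I·p_I = 0.30 × 1.35521e-09 = 4.06562e-10
  π_II·p_II = 0.46 × 6.40561e-07 = 2.94658e-07
  π_III·p_III = 0.24 × 0.000126927 = 3.04625e-05
Normaliser: 4.06562e-10 + 2.94658e-07 + 3.04625e-05 = 3.07576e-05
P(Supplier III | x₁,x₂) ≈ 0.990

0.990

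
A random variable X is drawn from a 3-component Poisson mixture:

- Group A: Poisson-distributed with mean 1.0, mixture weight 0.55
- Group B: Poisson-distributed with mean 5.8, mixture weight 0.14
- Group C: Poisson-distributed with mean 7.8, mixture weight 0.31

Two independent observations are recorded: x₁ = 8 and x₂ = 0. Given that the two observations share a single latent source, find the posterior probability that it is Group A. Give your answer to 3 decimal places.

0.031

Posterior ∝ prior × likelihood, so P(k | x) ∝ w_k f_k(x); normalise over all components.
Since both observations come from the same component, the likelihood for component k is f_k(x₁)·f_k(x₂).
  f_A = [e^(−1.0)·1.0^8/8! = 9.12399e-06] × [0.367879] = 3.35653e-06
  f_B = [e^(−5.8)·5.8^8/8! = 0.0961602] × [0.00302755] = 0.00029113
  f_C = [e^(−7.8)·7.8^8/8! = 0.139232] × [0.000409735] = 5.70483e-05
Unnormalised posteriors:
  w_A·f_A = 0.55 × 3.35653e-06 = 1.84609e-06
  w_B·f_B = 0.14 × 0.00029113 = 4.07582e-05
  w_C·f_C = 0.31 × 5.70483e-05 = 1.7685e-05
Normaliser: 1.84609e-06 + 4.07582e-05 + 1.7685e-05 = 6.02893e-05
So the posterior for Group A is 1.84609e-06 / 6.02893e-05 ≈ 0.031.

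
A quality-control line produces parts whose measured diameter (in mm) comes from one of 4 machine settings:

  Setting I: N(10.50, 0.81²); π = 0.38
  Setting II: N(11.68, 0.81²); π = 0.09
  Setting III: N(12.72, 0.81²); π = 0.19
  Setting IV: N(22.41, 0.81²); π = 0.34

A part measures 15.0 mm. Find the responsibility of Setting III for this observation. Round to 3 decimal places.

Posterior ∝ prior × likelihood, so P(k | x) ∝ π_k f_k(x); normalise over all components.
Evaluate each component's likelihood at the observed value:
  f_I = 9.78024e-08
  f_II = 0.000110759
  f_III = 0.00937406
  f_IV = 3.30882e-19
Multiply by the mixture weights:
  π_I·f_I = 0.38 × 9.78024e-08 = 3.71649e-08
  π_II·f_II = 0.09 × 0.000110759 = 9.96828e-06
  π_III·f_III = 0.19 × 0.00937406 = 0.00178107
  π_IV·f_IV = 0.34 × 3.30882e-19 = 1.125e-19
Denominator: 3.71649e-08 + 9.96828e-06 + 0.00178107 + 1.125e-19 = 0.00179108
P(Setting III | 15.0 mm) ≈ 0.994

0.994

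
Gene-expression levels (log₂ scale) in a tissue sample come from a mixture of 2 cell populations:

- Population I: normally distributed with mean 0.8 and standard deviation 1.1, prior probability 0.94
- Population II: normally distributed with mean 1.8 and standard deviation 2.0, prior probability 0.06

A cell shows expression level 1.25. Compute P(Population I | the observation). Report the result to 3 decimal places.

Posterior ∝ prior × likelihood, so P(k | x) ∝ P(Z=k) f_k(x); normalise over all components.
Evaluate each component's likelihood at the observed value:
  p_I = 0.333562
  p_II = 0.192069
Unnormalised posteriors:
  P(Z=I)·p_I = 0.94 × 0.333562 = 0.313548
  P(Z=II)·p_II = 0.06 × 0.192069 = 0.0115242
Marginal: 0.313548 + 0.0115242 = 0.325072
P(Population I | data) = 0.313548 / 0.325072 ≈ 0.965

0.965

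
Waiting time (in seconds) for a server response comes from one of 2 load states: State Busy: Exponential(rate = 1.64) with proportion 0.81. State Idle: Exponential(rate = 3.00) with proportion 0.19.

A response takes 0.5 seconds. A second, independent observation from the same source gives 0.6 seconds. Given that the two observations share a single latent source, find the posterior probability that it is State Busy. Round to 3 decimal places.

0.850

By Bayes' theorem, P(k | x) = π_k f_k(x) / Σ_j π_j f_j(x).
Since both observations come from the same component, the likelihood for component k is f_k(x₁)·f_k(x₂).
  f_Busy = [1.64·e^(−1.64·0.5) = 1.64·e^(−0.8200) = 0.722308] × [0.613053] = 0.442813
  f_Idle = [3.00·e^(−3.00·0.5) = 3.00·e^(−1.5000) = 0.66939] × [0.495897] = 0.331949
Multiply by the mixture weights:
  π_Busy·f_Busy = 0.81 × 0.442813 = 0.358679
  π_Idle·f_Idle = 0.19 × 0.331949 = 0.0630702
Denominator: 0.358679 + 0.0630702 = 0.421749
Responsibility of State Busy: 0.358679 / 0.421749 ≈ 0.850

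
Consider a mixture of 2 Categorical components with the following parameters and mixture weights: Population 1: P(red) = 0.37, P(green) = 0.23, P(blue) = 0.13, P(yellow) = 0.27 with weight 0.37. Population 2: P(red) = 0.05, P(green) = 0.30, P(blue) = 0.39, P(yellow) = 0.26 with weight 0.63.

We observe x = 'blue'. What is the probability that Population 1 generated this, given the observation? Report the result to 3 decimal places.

0.164

Posterior ∝ prior × likelihood, so P(k | x) ∝ P(Z=k) f_k(x); normalise over all components.
Categorical probabilities:
  p_1 = 0.13
  p_2 = 0.39
Unnormalised posteriors:
  P(Z=1)·p_1 = 0.37 × 0.13 = 0.0481
  P(Z=2)·p_2 = 0.63 × 0.39 = 0.2457
Marginal: 0.0481 + 0.2457 = 0.2938
P(Population 1 | data) = 0.0481 / 0.2938 ≈ 0.164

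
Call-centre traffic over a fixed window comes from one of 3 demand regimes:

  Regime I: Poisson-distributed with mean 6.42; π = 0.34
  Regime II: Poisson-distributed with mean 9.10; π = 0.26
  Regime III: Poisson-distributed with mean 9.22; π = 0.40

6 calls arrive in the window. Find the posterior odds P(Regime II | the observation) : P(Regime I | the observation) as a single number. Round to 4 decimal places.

0.4252

Since P(k|x) ∝ π_k f_k(x), the posterior odds are π_i f_i(x) / (π_j f_j(x)).
Poisson probabilities:
  p_I = 0.158382
  p_II = 0.0880716
  p_III = 0.0845002
Posterior odds = (π_II·p_II) / (π_I·p_I) = (0.26·0.0880716) / (0.34·0.158382) = 0.0228986 / 0.05385 ≈ 0.4252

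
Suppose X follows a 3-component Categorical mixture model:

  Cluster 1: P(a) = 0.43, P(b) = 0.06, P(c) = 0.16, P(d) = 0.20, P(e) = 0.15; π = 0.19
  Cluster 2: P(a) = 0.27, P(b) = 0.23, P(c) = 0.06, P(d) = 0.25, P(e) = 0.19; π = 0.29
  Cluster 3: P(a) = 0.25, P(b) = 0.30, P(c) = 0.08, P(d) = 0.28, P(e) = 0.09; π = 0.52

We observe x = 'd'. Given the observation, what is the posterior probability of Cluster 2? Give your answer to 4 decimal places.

Apply Bayes' rule: the posterior for each component is proportional to its prior times its likelihood at x.
Component likelihoods at x = 'd':
  p_1 = P(d | comp) = 0.20
  p_2 = P(d | comp) = 0.25
  p_3 = P(d | comp) = 0.28
Unnormalised posteriors:
  w_1·p_1 = 0.19 × 0.2 = 0.038
  w_2·p_2 = 0.29 × 0.25 = 0.0725
  w_3·p_3 = 0.52 × 0.28 = 0.1456
Sum: 0.038 + 0.0725 + 0.1456 = 0.2561
P(Cluster 2 | data) = 0.0725 / 0.2561 ≈ 0.2831

0.2831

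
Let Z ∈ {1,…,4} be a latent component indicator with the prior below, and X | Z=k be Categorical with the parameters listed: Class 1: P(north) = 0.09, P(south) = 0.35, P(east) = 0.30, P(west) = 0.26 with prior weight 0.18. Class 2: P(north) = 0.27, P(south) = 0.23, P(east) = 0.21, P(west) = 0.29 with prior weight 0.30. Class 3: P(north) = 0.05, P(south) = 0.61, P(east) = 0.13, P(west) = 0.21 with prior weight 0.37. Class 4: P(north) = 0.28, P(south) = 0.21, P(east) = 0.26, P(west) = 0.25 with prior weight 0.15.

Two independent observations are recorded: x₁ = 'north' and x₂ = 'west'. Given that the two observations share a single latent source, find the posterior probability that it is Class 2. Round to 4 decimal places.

The responsibility of component k is π_k f_k(x) divided by Σ_j π_j f_j(x).
Since both observations come from the same component, the likelihood for component k is f_k(x₁)·f_k(x₂).
  f_1 = [P(north | comp) = 0.09] × [0.26] = 0.0234
  f_2 = [P(north | comp) = 0.27] × [0.29] = 0.0783
  f_3 = [P(north | comp) = 0.05] × [0.21] = 0.0105
  f_4 = [P(north | comp) = 0.28] × [0.25] = 0.07
Unnormalised posteriors:
  π_1·f_1 = 0.18 × 0.0234 = 0.004212
  π_2·f_2 = 0.30 × 0.0783 = 0.02349
  π_3·f_3 = 0.37 × 0.0105 = 0.003885
  π_4·f_4 = 0.15 × 0.07 = 0.0105
Normaliser: 0.004212 + 0.02349 + 0.003885 + 0.0105 = 0.042087
Responsibility of Class 2: 0.02349 / 0.042087 ≈ 0.5581

0.5581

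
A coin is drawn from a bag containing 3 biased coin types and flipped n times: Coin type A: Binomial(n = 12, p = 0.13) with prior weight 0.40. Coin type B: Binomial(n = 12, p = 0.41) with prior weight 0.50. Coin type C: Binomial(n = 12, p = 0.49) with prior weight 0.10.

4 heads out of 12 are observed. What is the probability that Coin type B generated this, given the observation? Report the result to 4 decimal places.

By Bayes' theorem, P(k | x) = π_k f_k(x) / Σ_j π_j f_j(x).
Evaluate each component's likelihood at the observed value:
  p_A = 0.0464016
  p_B = 0.205379
  p_C = 0.130602
Unnormalised posteriors:
  π_A·p_A = 0.40 × 0.0464016 = 0.0185606
  π_B·p_B = 0.50 × 0.205379 = 0.10269
  π_C·p_C = 0.10 × 0.130602 = 0.0130602
Evidence: 0.0185606 + 0.10269 + 0.0130602 = 0.134311
Responsibility of Coin type B: 0.10269 / 0.134311 ≈ 0.7646

0.7646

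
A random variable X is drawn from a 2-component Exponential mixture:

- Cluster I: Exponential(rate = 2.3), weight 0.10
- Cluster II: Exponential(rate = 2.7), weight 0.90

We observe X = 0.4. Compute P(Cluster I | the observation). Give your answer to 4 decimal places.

0.1000

P(component k | x) = P(Z=k)·f_k(x) / marginal(x), where marginal(x) = Σ_j P(Z=j)·f_j(x).
Component likelihoods at x = 0.4:
  L_I = 2.3·e^(−2.3·0.4) = 2.3·e^(−0.9200) = 0.916594
  L_II = 2.7·e^(−2.7·0.4) = 2.7·e^(−1.0800) = 0.916908
Unnormalised posteriors:
  P(Z=I)·L_I = 0.10 × 0.916594 = 0.0916594
  P(Z=II)·L_II = 0.90 × 0.916908 = 0.825217
Denominator: 0.0916594 + 0.825217 = 0.916877
Responsibility of Cluster I: 0.0916594 / 0.916877 ≈ 0.1000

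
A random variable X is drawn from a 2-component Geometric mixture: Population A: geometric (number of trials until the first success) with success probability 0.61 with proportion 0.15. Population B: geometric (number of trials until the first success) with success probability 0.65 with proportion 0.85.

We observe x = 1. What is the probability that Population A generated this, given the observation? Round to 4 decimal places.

By Bayes' theorem, P(k | x) = P(Z=k) f_k(x) / Σ_j P(Z=j) f_j(x).
Component likelihoods at x = 1:
  p_A = 0.61·(1−0.61)^0 = 0.61·1 = 0.61
  p_B = 0.65·(1−0.65)^0 = 0.65·1 = 0.65
Unnormalised posteriors:
  P(Z=A)·p_A = 0.15 × 0.61 = 0.0915
  P(Z=B)·p_B = 0.85 × 0.65 = 0.5525
Evidence: 0.0915 + 0.5525 = 0.644
So the posterior for Population A is 0.0915 / 0.644 ≈ 0.1421.

0.1421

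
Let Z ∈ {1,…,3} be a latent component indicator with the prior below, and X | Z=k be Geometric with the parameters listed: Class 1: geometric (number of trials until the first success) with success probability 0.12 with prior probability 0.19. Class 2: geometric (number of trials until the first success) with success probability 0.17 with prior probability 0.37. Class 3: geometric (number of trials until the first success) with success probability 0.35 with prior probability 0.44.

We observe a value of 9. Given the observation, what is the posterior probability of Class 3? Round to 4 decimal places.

P(component k | x) = π_k·f_k(x) / marginal(x), where marginal(x) = Σ_j π_j·f_j(x).
Component likelihoods at x = 9:
  p_1 = 0.12·(1−0.12)^8 = 0.12·0.359635 = 0.0431561
  p_2 = 0.17·(1−0.17)^8 = 0.17·0.225229 = 0.038289
  p_3 = 0.35·(1−0.35)^8 = 0.35·0.0318645 = 0.0111526
Weight by the priors:
  π_1·p_1 = 0.19 × 0.0431561 = 0.00819967
  π_2·p_2 = 0.37 × 0.038289 = 0.0141669
  π_3·p_3 = 0.44 × 0.0111526 = 0.00490713
Sum: 0.00819967 + 0.0141669 + 0.00490713 = 0.0272737
P(Class 3 | x) = 0.00490713 / 0.0272737 ≈ 0.1799

0.1799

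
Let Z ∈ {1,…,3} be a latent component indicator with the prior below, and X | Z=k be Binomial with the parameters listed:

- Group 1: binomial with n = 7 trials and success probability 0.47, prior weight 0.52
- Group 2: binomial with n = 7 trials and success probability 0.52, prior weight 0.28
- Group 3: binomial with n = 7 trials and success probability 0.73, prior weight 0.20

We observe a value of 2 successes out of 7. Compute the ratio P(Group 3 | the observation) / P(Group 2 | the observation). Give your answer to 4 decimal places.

0.0793

Posterior odds = (π_i f_i(x)) / (π_j f_j(x)); the normalising sum cancels.
Binomial probabilities:
  f_1 = C(7,2)·0.47^2·0.53^5 = 21·0.2209·0.0418195 = 0.193997
  f_2 = C(7,2)·0.52^2·0.48^5 = 21·0.2704·0.0254804 = 0.144688
  f_3 = C(7,2)·0.73^2·0.27^5 = 21·0.5329·0.00143489 = 0.0160577
Odds = (0.20/0.28) × (0.0160577/0.144688) = 0.714286 × 0.110982 ≈ 0.0793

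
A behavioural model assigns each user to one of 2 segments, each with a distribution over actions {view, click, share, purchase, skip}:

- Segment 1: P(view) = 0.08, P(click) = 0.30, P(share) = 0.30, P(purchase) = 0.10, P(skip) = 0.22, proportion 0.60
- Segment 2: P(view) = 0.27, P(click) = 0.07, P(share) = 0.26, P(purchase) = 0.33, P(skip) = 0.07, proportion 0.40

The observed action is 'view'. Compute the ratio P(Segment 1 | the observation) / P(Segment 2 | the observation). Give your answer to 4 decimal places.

0.4444

Since P(k|x) ∝ π_k f_k(x), the posterior odds are π_i f_i(x) / (π_j f_j(x)).
Evaluate each component's likelihood at the observed value:
  f_1 = P(view | comp) = 0.08
  f_2 = P(view | comp) = 0.27
Odds = (0.60/0.40) × (0.08/0.27) = 1.5 × 0.296296 ≈ 0.4444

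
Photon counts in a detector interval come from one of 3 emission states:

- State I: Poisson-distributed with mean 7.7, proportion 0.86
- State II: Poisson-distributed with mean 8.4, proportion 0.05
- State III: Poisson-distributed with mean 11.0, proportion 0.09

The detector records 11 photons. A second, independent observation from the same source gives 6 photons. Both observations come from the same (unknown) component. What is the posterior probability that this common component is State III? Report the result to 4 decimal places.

The responsibility of component k is π_k f_k(x) divided by Σ_j π_j f_j(x).
Since both observations come from the same component, the likelihood for component k is f_k(x₁)·f_k(x₂).
  p_I = [0.0639992] × [0.131082] = 0.00838917
  p_II = [0.0827642] × [0.109716] = 0.00908055
  p_III = [0.119378] × [0.0410946] = 0.00490579
Weight by the priors:
  π_I·p_I = 0.86 × 0.00838917 = 0.00721469
  π_II·p_II = 0.05 × 0.00908055 = 0.000454028
  π_III·p_III = 0.09 × 0.00490579 = 0.000441521
Evidence: 0.00721469 + 0.000454028 + 0.000441521 = 0.00811024
P(State III | data) ≈ 0.0544

0.0544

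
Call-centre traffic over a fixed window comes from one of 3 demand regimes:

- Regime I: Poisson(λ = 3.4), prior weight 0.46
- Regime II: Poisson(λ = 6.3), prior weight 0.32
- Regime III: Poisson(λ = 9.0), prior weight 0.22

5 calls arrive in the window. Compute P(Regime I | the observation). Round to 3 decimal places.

0.484

By Bayes' theorem, P(k | x) = w_k f_k(x) / Σ_j w_j f_j(x).
Component likelihoods at x = 5 calls:
  f_I = e^(−3.4)·3.4^5/5! = 0.126361
  f_II = e^(−6.3)·6.3^5/5! = 0.151868
  f_III = e^(−9.0)·9.0^5/5! = 0.0607269
Prior × likelihood for each component:
  w_I·f_I = 0.46 × 0.126361 = 0.0581259
  w_II·f_II = 0.32 × 0.151868 = 0.0485978
  w_III·f_III = 0.22 × 0.0607269 = 0.0133599
Evidence: 0.0581259 + 0.0485978 + 0.0133599 = 0.120084
Responsibility of Regime I: 0.0581259 / 0.120084 ≈ 0.484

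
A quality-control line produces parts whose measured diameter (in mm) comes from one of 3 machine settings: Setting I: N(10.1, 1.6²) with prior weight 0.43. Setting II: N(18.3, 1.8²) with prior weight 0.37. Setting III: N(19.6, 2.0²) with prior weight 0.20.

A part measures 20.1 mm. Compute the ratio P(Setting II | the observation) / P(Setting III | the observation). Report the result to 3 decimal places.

1.286

Only the two components matter; the odds are (w_i f_i(x)) / (w_j f_j(x)).
Normal densities:
  L_I = 8.21251e-10
  L_II = 0.134428
  L_III = 0.193334
0.0497384 / 0.0386668 ≈ 1.286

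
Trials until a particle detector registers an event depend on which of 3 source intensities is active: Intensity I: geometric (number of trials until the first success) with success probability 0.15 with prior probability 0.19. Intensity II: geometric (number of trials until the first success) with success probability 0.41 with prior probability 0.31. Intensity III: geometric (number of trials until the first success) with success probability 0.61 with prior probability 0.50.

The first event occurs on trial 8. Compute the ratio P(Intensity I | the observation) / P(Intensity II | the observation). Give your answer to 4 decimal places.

Posterior odds = (π_i f_i(x)) / (π_j f_j(x)); the normalising sum cancels.
Evaluate each component's likelihood at the observed value:
  p_I = 0.15·(1−0.15)^7 = 0.15·0.320577 = 0.0480866
  p_II = 0.41·(1−0.41)^7 = 0.41·0.0248865 = 0.0102035
  p_III = 0.61·(1−0.61)^7 = 0.61·0.00137231 = 0.000837109
0.00913645 / 0.00316308 ≈ 2.8885

2.8885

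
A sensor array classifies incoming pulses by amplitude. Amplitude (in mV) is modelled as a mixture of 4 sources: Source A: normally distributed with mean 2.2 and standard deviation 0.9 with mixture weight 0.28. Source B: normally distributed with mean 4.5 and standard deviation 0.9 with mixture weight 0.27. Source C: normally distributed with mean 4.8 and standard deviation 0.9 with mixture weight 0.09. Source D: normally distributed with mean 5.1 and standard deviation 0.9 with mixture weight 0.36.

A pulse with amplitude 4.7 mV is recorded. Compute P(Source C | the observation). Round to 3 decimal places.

0.131

By Bayes' theorem, P(k | x) = π_k f_k(x) / Σ_j π_j f_j(x).
Evaluate each component's likelihood at the observed value:
  p_A = (1/(0.9·√(2π)))·exp(−(4.7−2.2)²/(2·0.9²)) = 0.443269·exp(-3.85802) = 0.00935726
  p_B = (1/(0.9·√(2π)))·exp(−(4.7−4.5)²/(2·0.9²)) = 0.443269·exp(-0.02469) = 0.432458
  p_C = (1/(0.9·√(2π)))·exp(−(4.7−4.8)²/(2·0.9²)) = 0.443269·exp(-0.00617) = 0.440541
  p_D = (1/(0.9·√(2π)))·exp(−(4.7−5.1)²/(2·0.9²)) = 0.443269·exp(-0.09877) = 0.401582
Weight by the priors:
  π_A·p_A = 0.28 × 0.00935726 = 0.00262003
  π_B·p_B = 0.27 × 0.432458 = 0.116764
  π_C·p_C = 0.09 × 0.440541 = 0.0396487
  π_D·p_D = 0.36 × 0.401582 = 0.14457
Denominator: 0.00262003 + 0.116764 + 0.0396487 + 0.14457 = 0.303602
So the posterior for Source C is 0.0396487 / 0.303602 ≈ 0.131.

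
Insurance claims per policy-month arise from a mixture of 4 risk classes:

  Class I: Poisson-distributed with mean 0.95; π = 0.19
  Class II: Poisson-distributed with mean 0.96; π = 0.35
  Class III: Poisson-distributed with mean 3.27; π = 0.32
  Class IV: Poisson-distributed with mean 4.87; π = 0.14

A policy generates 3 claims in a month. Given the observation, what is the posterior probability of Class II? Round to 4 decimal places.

Posterior ∝ prior × likelihood, so P(k | x) ∝ π_k f_k(x); normalise over all components.
Evaluate each component's likelihood at the observed value:
  f_I = 0.0552637
  f_II = 0.0564599
  f_III = 0.221487
  f_IV = 0.147714
Weight by the priors:
  π_I·f_I = 0.19 × 0.0552637 = 0.0105001
  π_II·f_II = 0.35 × 0.0564599 = 0.0197609
  π_III·f_III = 0.32 × 0.221487 = 0.070876
  π_IV·f_IV = 0.14 × 0.147714 = 0.02068
Denominator: 0.0105001 + 0.0197609 + 0.070876 + 0.02068 = 0.121817
Responsibility of Class II: 0.0197609 / 0.121817 ≈ 0.1622

0.1622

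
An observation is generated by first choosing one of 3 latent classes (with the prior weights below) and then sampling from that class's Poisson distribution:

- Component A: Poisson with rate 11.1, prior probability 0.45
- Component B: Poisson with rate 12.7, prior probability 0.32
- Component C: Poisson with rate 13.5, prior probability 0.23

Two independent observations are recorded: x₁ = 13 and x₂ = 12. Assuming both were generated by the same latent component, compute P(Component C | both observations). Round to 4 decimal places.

0.2338

P(component k | x) = w_k·f_k(x) / marginal(x), where marginal(x) = Σ_j w_j·f_j(x).
Since both observations come from the same component, the likelihood for component k is f_k(x₁)·f_k(x₂).
  f_A = [0.0942431] × [0.110375] = 0.0104021
  f_B = [0.109554] × [0.112142] = 0.0122856
  f_C = [0.108914] × [0.10488] = 0.0114229
Prior × likelihood for each component:
  w_A·f_A = 0.45 × 0.0104021 = 0.00468093
  w_B·f_B = 0.32 × 0.0122856 = 0.00393139
  w_C·f_C = 0.23 × 0.0114229 = 0.00262726
Denominator: 0.00468093 + 0.00393139 + 0.00262726 = 0.0112396
P(Component C | x) = 0.00262726 / 0.0112396 ≈ 0.2338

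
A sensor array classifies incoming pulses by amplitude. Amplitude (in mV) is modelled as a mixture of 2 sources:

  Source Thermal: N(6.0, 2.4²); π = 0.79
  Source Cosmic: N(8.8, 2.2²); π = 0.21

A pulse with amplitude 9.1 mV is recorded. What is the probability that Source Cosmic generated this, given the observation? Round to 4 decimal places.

0.3982

By Bayes' theorem, P(k | x) = π_k f_k(x) / Σ_j π_j f_j(x).
Evaluate each component's likelihood at the observed value:
  L_Thermal = (1/(2.4·√(2π)))·exp(−(9.1−6.0)²/(2·2.4²)) = 0.166226·exp(-0.83420) = 0.0721788
  L_Cosmic = (1/(2.2·√(2π)))·exp(−(9.1−8.8)²/(2·2.2²)) = 0.181337·exp(-0.00930) = 0.179659
Multiply by the mixture weights:
  π_Thermal·L_Thermal = 0.79 × 0.0721788 = 0.0570213
  π_Cosmic·L_Cosmic = 0.21 × 0.179659 = 0.0377284
Denominator: 0.0570213 + 0.0377284 = 0.0947497
P(Source Cosmic | x) = 0.0377284 / 0.0947497 ≈ 0.3982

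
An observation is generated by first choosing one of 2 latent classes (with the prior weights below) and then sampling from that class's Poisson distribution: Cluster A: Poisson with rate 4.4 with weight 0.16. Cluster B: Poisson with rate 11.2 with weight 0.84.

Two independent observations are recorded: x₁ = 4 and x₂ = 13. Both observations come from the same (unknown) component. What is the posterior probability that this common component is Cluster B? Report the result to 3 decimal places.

Apply Bayes' rule: the posterior for each component is proportional to its prior times its likelihood at x.
Since both observations come from the same component, the likelihood for component k is f_k(x₁)·f_k(x₂).
  f_A = [e^(−4.4)·4.4^4/4! = 0.191736] × [0.000456782] = 8.75815e-05
  f_B = [e^(−11.2)·11.2^4/4! = 0.00896526] × [0.0958199] = 0.00085905
Weight by the priors:
  π_A·f_A = 0.16 × 8.75815e-05 = 1.4013e-05
  π_B·f_B = 0.84 × 0.00085905 = 0.000721602
Denominator: 1.4013e-05 + 0.000721602 = 0.000735615
Responsibility of Cluster B: 0.000721602 / 0.000735615 ≈ 0.981

0.981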